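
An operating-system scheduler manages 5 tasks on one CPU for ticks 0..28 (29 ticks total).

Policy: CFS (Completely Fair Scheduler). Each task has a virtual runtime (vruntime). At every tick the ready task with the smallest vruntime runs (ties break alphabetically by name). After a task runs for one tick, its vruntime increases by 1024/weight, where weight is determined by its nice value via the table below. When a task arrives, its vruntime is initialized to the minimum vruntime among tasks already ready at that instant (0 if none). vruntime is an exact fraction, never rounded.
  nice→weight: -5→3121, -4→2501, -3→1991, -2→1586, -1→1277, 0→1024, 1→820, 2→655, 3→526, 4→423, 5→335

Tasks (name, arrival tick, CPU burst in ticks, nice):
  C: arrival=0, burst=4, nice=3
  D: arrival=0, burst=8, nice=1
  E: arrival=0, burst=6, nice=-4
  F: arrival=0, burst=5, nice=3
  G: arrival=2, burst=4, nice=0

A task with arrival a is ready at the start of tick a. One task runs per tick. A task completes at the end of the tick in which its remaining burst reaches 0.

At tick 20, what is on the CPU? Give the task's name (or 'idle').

running at tick 20 = D

t=0: vr[C=0 D=0 E=0 F=0] → run C
t=1: vr[C=512/263 D=0 E=0 F=0] → run D
t=2: vr[C=512/263 D=256/205 E=0 F=0 G=0] → run E
t=3: vr[C=512/263 D=256/205 E=1024/2501 F=0 G=0] → run F
t=4: vr[C=512/263 D=256/205 E=1024/2501 F=512/263 G=0] → run G
t=5: vr[C=512/263 D=256/205 E=1024/2501 F=512/263 G=1] → run E
t=6: vr[C=512/263 D=256/205 E=2048/2501 F=512/263 G=1] → run E
t=7: vr[C=512/263 D=256/205 E=3072/2501 F=512/263 G=1] → run G
t=8: vr[C=512/263 D=256/205 E=3072/2501 F=512/263 G=2] → run E
t=9: vr[C=512/263 D=256/205 E=4096/2501 F=512/263 G=2] → run D
t=10: vr[C=512/263 D=512/205 E=4096/2501 F=512/263 G=2] → run E
t=11: vr[C=512/263 D=512/205 E=5120/2501 F=512/263 G=2] → run C
t=12: vr[C=1024/263 D=512/205 E=5120/2501 F=512/263 G=2] → run F
t=13: vr[C=1024/263 D=512/205 E=5120/2501 F=1024/263 G=2] → run G
t=14: vr[C=1024/263 D=512/205 E=5120/2501 F=1024/263 G=3] → run E
t=15: vr[C=1024/263 D=512/205 F=1024/263 G=3] → run D
t=16: vr[C=1024/263 D=768/205 F=1024/263 G=3] → run G
t=17: vr[C=1024/263 D=768/205 F=1024/263] → run D
t=18: vr[C=1024/263 D=1024/205 F=1024/263] → run C
t=19: vr[C=1536/263 D=1024/205 F=1024/263] → run F
t=20: vr[C=1536/263 D=1024/205 F=1536/263] → run D
t=21: vr[C=1536/263 D=256/41 F=1536/263] → run C
t=22: vr[D=256/41 F=1536/263] → run F
t=23: vr[D=256/41 F=2048/263] → run D
t=24: vr[D=1536/205 F=2048/263] → run D
t=25: vr[D=1792/205 F=2048/263] → run F
t=26: vr[D=1792/205] → run D
t=27: (idle)
t=28: (idle)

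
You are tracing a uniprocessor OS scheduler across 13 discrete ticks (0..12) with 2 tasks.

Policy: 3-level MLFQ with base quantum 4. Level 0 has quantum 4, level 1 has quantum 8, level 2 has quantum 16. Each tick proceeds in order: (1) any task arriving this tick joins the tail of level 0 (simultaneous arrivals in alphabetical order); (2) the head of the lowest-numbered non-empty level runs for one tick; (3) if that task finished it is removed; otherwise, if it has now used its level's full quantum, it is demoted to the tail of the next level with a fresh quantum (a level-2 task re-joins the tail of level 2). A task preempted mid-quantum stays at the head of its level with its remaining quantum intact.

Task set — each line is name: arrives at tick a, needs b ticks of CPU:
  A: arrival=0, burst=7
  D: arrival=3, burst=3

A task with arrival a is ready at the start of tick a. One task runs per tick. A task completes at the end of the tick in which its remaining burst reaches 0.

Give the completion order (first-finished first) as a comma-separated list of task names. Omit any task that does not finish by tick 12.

t=0: L0/L1/L2 = A/-/- → run A
t=1: L0/L1/L2 = A/-/- → run A
t=2: L0/L1/L2 = A/-/- → run A
t=3: L0/L1/L2 = AD/-/- → run A
t=4: L0/L1/L2 = D/A/- → run D
t=5: L0/L1/L2 = D/A/- → run D
t=6: L0/L1/L2 = D/A/- → run D
t=7: L0/L1/L2 = -/A/- → run A
t=8: L0/L1/L2 = -/A/- → run A
t=9: L0/L1/L2 = -/A/- → run A
t=10: (idle)
t=11: (idle)
t=12: (idle)

completion order = D, A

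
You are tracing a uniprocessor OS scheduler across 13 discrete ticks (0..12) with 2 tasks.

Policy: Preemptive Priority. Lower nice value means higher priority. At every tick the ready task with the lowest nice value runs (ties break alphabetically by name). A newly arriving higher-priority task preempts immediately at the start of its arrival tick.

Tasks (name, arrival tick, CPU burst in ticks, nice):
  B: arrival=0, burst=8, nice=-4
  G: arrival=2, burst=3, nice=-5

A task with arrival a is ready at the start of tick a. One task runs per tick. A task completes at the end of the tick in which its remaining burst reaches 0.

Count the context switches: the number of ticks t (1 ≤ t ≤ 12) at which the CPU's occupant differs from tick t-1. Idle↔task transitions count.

context switches = 3

t=0: ready={B} → run B
t=1: ready={B} → run B
t=2: ready={B,G} → run G
t=3: ready={B,G} → run G
t=4: ready={B,G} → run G
t=5: ready={B} → run B
t=6: ready={B} → run B
t=7: ready={B} → run B
t=8: ready={B} → run B
t=9: ready={B} → run B
t=10: ready={B} → run B
t=11: (idle)
t=12: (idle)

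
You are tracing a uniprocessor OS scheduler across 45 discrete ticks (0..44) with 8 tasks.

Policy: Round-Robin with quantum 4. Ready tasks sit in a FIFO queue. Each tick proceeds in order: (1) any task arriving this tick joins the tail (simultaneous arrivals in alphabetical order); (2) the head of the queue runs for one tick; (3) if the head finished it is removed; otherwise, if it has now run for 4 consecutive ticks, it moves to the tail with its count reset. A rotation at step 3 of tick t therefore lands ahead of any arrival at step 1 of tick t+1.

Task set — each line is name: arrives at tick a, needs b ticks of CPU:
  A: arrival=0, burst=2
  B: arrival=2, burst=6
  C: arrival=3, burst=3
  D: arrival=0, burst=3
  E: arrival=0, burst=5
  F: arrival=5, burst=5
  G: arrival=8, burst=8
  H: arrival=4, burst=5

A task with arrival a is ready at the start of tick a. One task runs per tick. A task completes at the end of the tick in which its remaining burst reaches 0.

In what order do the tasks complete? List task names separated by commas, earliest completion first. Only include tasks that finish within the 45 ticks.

t=0: queue=[A,D,E] q_used=0 → run A
t=1: queue=[A,D,E] q_used=1 → run A
t=2: queue=[D,E,B] q_used=0 → run D
t=3: queue=[D,E,B,C] q_used=1 → run D
t=4: queue=[D,E,B,C,H] q_used=2 → run D
t=5: queue=[E,B,C,H,F] q_used=0 → run E
t=6: queue=[E,B,C,H,F] q_used=1 → run E
t=7: queue=[E,B,C,H,F] q_used=2 → run E
t=8: queue=[E,B,C,H,F,G] q_used=3 → run E
t=9: queue=[B,C,H,F,G,E] q_used=0 → run B
t=10: queue=[B,C,H,F,G,E] q_used=1 → run B
t=11: queue=[B,C,H,F,G,E] q_used=2 → run B
t=12: queue=[B,C,H,F,G,E] q_used=3 → run B
t=13: queue=[C,H,F,G,E,B] q_used=0 → run C
t=14: queue=[C,H,F,G,E,B] q_used=1 → run C
t=15: queue=[C,H,F,G,E,B] q_used=2 → run C
t=16: queue=[H,F,G,E,B] q_used=0 → run H
t=17: queue=[H,F,G,E,B] q_used=1 → run H
t=18: queue=[H,F,G,E,B] q_used=2 → run H
t=19: queue=[H,F,G,E,B] q_used=3 → run H
t=20: queue=[F,G,E,B,H] q_used=0 → run F
t=21: queue=[F,G,E,B,H] q_used=1 → run F
t=22: queue=[F,G,E,B,H] q_used=2 → run F
t=23: queue=[F,G,E,B,H] q_used=3 → run F
t=24: queue=[G,E,B,H,F] q_used=0 → run G
t=25: queue=[G,E,B,H,F] q_used=1 → run G
t=26: queue=[G,E,B,H,F] q_used=2 → run G
t=27: queue=[G,E,B,H,F] q_used=3 → run G
t=28: queue=[E,B,H,F,G] q_used=0 → run E
t=29: queue=[B,H,F,G] q_used=0 → run B
t=30: queue=[B,H,F,G] q_used=1 → run B
t=31: queue=[H,F,G] q_used=0 → run H
t=32: queue=[F,G] q_used=0 → run F
t=33: queue=[G] q_used=0 → run G
t=34: queue=[G] q_used=1 → run G
t=35: queue=[G] q_used=2 → run G
t=36: queue=[G] q_used=3 → run G
t=37: (idle)
t=38: (idle)
t=39: (idle)
t=40: (idle)
t=41: (idle)
t=42: (idle)
t=43: (idle)
t=44: (idle)

completion order = A, D, C, E, B, H, F, G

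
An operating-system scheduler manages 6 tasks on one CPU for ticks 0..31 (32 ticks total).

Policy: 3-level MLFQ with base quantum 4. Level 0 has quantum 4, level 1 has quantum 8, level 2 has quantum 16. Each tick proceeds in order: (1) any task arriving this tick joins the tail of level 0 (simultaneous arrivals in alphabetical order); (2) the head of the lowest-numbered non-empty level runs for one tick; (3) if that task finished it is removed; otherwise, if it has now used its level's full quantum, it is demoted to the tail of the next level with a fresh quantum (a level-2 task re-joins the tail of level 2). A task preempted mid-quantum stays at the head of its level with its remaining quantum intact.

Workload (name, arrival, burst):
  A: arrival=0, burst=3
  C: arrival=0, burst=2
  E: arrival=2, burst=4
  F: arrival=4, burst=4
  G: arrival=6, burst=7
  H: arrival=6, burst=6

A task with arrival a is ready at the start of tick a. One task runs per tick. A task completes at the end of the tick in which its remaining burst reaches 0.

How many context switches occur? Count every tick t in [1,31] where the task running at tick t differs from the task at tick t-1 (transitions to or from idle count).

t=0: L0/L1/L2 = AC/-/- → run A
t=1: L0/L1/L2 = AC/-/- → run A
t=2: L0/L1/L2 = ACE/-/- → run A
t=3: L0/L1/L2 = CE/-/- → run C
t=4: L0/L1/L2 = CEF/-/- → run C
t=5: L0/L1/L2 = EF/-/- → run E
t=6: L0/L1/L2 = EFGH/-/- → run E
t=7: L0/L1/L2 = EFGH/-/- → run E
t=8: L0/L1/L2 = EFGH/-/- → run E
t=9: L0/L1/L2 = FGH/-/- → run F
t=10: L0/L1/L2 = FGH/-/- → run F
t=11: L0/L1/L2 = FGH/-/- → run F
t=12: L0/L1/L2 = FGH/-/- → run F
t=13: L0/L1/L2 = GH/-/- → run G
t=14: L0/L1/L2 = GH/-/- → run G
t=15: L0/L1/L2 = GH/-/- → run G
t=16: L0/L1/L2 = GH/-/- → run G
t=17: L0/L1/L2 = H/G/- → run H
t=18: L0/L1/L2 = H/G/- → run H
t=19: L0/L1/L2 = H/G/- → run H
t=20: L0/L1/L2 = H/G/- → run H
t=21: L0/L1/L2 = -/GH/- → run G
t=22: L0/L1/L2 = -/GH/- → run G
t=23: L0/L1/L2 = -/GH/- → run G
t=24: L0/L1/L2 = -/H/- → run H
t=25: L0/L1/L2 = -/H/- → run H
t=26: (idle)
t=27: (idle)
t=28: (idle)
t=29: (idle)
t=30: (idle)
t=31: (idle)

context switches = 8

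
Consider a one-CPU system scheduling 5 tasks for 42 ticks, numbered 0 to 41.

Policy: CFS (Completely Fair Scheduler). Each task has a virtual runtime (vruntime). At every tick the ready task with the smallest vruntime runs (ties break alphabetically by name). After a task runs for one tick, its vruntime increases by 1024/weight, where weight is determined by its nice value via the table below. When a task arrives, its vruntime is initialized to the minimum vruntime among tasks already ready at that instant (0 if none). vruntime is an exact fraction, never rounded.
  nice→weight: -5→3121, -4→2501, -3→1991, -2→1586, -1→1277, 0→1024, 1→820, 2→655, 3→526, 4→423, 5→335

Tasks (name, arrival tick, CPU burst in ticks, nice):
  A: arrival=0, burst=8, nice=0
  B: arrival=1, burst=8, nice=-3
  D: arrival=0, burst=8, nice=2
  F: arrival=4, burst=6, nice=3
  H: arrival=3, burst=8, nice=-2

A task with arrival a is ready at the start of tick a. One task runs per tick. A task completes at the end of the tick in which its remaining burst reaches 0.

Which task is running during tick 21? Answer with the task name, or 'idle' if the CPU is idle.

t=0: vr[A=0 D=0] → run A
t=1: vr[A=1 B=0 D=0] → run B
t=2: vr[A=1 B=1024/1991 D=0] → run D
t=3: vr[A=1 B=1024/1991 D=1024/655 H=1024/1991] → run B
t=4: vr[A=1 B=2048/1991 D=1024/655 F=1024/1991 H=1024/1991] → run F
t=5: vr[A=1 B=2048/1991 D=1024/655 F=1288704/523633 H=1024/1991] → run H
t=6: vr[A=1 B=2048/1991 D=1024/655 F=1288704/523633 H=1831424/1578863] → run A
t=7: vr[A=2 B=2048/1991 D=1024/655 F=1288704/523633 H=1831424/1578863] → run B
t=8: vr[A=2 B=3072/1991 D=1024/655 F=1288704/523633 H=1831424/1578863] → run H
t=9: vr[A=2 B=3072/1991 D=1024/655 F=1288704/523633 H=2850816/1578863] → run B
t=10: vr[A=2 B=4096/1991 D=1024/655 F=1288704/523633 H=2850816/1578863] → run D
t=11: vr[A=2 B=4096/1991 D=2048/655 F=1288704/523633 H=2850816/1578863] → run H
t=12: vr[A=2 B=4096/1991 D=2048/655 F=1288704/523633 H=3870208/1578863] → run A
t=13: vr[A=3 B=4096/1991 D=2048/655 F=1288704/523633 H=3870208/1578863] → run B
t=14: vr[A=3 B=5120/1991 D=2048/655 F=1288704/523633 H=3870208/1578863] → run H
t=15: vr[A=3 B=5120/1991 D=2048/655 F=1288704/523633 H=4889600/1578863] → run F
t=16: vr[A=3 B=5120/1991 D=2048/655 F=2308096/523633 H=4889600/1578863] → run B
t=17: vr[A=3 B=6144/1991 D=2048/655 F=2308096/523633 H=4889600/1578863] → run A
t=18: vr[A=4 B=6144/1991 D=2048/655 F=2308096/523633 H=4889600/1578863] → run B
t=19: vr[A=4 B=7168/1991 D=2048/655 F=2308096/523633 H=4889600/1578863] → run H
t=20: vr[A=4 B=7168/1991 D=2048/655 F=2308096/523633 H=5908992/1578863] → run D
t=21: vr[A=4 B=7168/1991 D=3072/655 F=2308096/523633 H=5908992/1578863] → run B
t=22: vr[A=4 D=3072/655 F=2308096/523633 H=5908992/1578863] → run H
t=23: vr[A=4 D=3072/655 F=2308096/523633 H=6928384/1578863] → run A
t=24: vr[A=5 D=3072/655 F=2308096/523633 H=6928384/1578863] → run H
t=25: vr[A=5 D=3072/655 F=2308096/523633 H=7947776/1578863] → run F
t=26: vr[A=5 D=3072/655 F=3327488/523633 H=7947776/1578863] → run D
t=27: vr[A=5 D=4096/655 F=3327488/523633 H=7947776/1578863] → run A
t=28: vr[A=6 D=4096/655 F=3327488/523633 H=7947776/1578863] → run H
t=29: vr[A=6 D=4096/655 F=3327488/523633] → run A
t=30: vr[A=7 D=4096/655 F=3327488/523633] → run D
t=31: vr[A=7 D=1024/131 F=3327488/523633] → run F
t=32: vr[A=7 D=1024/131 F=4346880/523633] → run A
t=33: vr[D=1024/131 F=4346880/523633] → run D
t=34: vr[D=6144/655 F=4346880/523633] → run F
t=35: vr[D=6144/655 F=5366272/523633] → run D
t=36: vr[D=7168/655 F=5366272/523633] → run F
t=37: vr[D=7168/655] → run D
t=38: (idle)
t=39: (idle)
t=40: (idle)
t=41: (idle)

running at tick 21 = B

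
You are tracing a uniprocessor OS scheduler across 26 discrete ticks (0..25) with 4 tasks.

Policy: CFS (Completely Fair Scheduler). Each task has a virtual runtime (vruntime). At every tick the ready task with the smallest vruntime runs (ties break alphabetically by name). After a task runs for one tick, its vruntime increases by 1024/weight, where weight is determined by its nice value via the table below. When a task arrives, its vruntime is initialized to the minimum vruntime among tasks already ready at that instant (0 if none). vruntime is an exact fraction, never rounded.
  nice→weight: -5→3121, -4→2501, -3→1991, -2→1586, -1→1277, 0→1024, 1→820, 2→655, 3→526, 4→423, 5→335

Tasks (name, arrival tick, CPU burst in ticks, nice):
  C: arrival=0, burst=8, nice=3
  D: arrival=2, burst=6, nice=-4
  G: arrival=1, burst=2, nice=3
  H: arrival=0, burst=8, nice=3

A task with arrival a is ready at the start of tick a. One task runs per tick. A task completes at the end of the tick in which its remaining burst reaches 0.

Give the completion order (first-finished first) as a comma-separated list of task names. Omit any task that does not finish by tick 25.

t=0: vr[C=0 H=0] → run C
t=1: vr[C=512/263 G=0 H=0] → run G
t=2: vr[C=512/263 D=0 G=512/263 H=0] → run D
t=3: vr[C=512/263 D=1024/2501 G=512/263 H=0] → run H
t=4: vr[C=512/263 D=1024/2501 G=512/263 H=512/263] → run D
t=5: vr[C=512/263 D=2048/2501 G=512/263 H=512/263] → run D
t=6: vr[C=512/263 D=3072/2501 G=512/263 H=512/263] → run D
t=7: vr[C=512/263 D=4096/2501 G=512/263 H=512/263] → run D
t=8: vr[C=512/263 D=5120/2501 G=512/263 H=512/263] → run C
t=9: vr[C=1024/263 D=5120/2501 G=512/263 H=512/263] → run G
t=10: vr[C=1024/263 D=5120/2501 H=512/263] → run H
t=11: vr[C=1024/263 D=5120/2501 H=1024/263] → run D
t=12: vr[C=1024/263 H=1024/263] → run C
t=13: vr[C=1536/263 H=1024/263] → run H
t=14: vr[C=1536/263 H=1536/263] → run C
t=15: vr[C=2048/263 H=1536/263] → run H
t=16: vr[C=2048/263 H=2048/263] → run C
t=17: vr[C=2560/263 H=2048/263] → run H
t=18: vr[C=2560/263 H=2560/263] → run C
t=19: vr[C=3072/263 H=2560/263] → run H
t=20: vr[C=3072/263 H=3072/263] → run C
t=21: vr[C=3584/263 H=3072/263] → run H
t=22: vr[C=3584/263 H=3584/263] → run C
t=23: vr[H=3584/263] → run H
t=24: (idle)
t=25: (idle)

completion order = G, D, C, H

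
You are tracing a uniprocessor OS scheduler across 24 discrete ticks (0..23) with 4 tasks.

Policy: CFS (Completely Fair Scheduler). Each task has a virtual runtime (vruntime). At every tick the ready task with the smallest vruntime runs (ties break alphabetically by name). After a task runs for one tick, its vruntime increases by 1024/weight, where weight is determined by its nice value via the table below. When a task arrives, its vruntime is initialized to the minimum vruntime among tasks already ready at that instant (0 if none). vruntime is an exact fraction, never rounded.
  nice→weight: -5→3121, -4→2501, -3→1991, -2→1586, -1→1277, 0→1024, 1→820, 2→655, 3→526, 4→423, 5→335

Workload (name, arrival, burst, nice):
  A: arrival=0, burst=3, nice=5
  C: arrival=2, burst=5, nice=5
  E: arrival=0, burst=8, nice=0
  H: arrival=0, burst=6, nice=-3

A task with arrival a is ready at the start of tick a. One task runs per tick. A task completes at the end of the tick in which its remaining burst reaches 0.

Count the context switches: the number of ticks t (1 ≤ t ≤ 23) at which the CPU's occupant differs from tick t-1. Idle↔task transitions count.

t=0: vr[A=0 E=0 H=0] → run A
t=1: vr[A=1024/335 E=0 H=0] → run E
t=2: vr[A=1024/335 C=0 E=1 H=0] → run C
t=3: vr[A=1024/335 C=1024/335 E=1 H=0] → run H
t=4: vr[A=1024/335 C=1024/335 E=1 H=1024/1991] → run H
t=5: vr[A=1024/335 C=1024/335 E=1 H=2048/1991] → run E
t=6: vr[A=1024/335 C=1024/335 E=2 H=2048/1991] → run H
t=7: vr[A=1024/335 C=1024/335 E=2 H=3072/1991] → run H
t=8: vr[A=1024/335 C=1024/335 E=2 H=4096/1991] → run E
t=9: vr[A=1024/335 C=1024/335 E=3 H=4096/1991] → run H
t=10: vr[A=1024/335 C=1024/335 E=3 H=5120/1991] → run H
t=11: vr[A=1024/335 C=1024/335 E=3] → run E
t=12: vr[A=1024/335 C=1024/335 E=4] → run A
t=13: vr[A=2048/335 C=1024/335 E=4] → run C
t=14: vr[A=2048/335 C=2048/335 E=4] → run E
t=15: vr[A=2048/335 C=2048/335 E=5] → run E
t=16: vr[A=2048/335 C=2048/335 E=6] → run E
t=17: vr[A=2048/335 C=2048/335 E=7] → run A
t=18: vr[C=2048/335 E=7] → run C
t=19: vr[C=3072/335 E=7] → run E
t=20: vr[C=3072/335] → run C
t=21: vr[C=4096/335] → run C
t=22: (idle)
t=23: (idle)

context switches = 16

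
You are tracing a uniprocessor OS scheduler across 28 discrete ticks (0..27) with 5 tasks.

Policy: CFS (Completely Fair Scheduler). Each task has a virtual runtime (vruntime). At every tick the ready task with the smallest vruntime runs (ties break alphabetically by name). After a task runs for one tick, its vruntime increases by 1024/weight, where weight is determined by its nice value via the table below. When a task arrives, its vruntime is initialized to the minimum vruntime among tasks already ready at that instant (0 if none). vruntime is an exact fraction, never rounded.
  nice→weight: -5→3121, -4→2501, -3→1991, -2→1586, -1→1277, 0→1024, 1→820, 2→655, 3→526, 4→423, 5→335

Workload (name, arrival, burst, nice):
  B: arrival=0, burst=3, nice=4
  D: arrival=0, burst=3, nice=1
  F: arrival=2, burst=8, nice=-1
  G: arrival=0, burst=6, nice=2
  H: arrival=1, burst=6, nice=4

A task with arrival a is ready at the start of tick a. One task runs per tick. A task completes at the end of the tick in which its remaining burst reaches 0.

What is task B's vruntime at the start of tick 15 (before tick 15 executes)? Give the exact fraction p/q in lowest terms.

vruntime(B, start of tick 15) = 2048/423

t=0: vr[B=0 D=0 G=0] → run B
t=1: vr[B=1024/423 D=0 G=0 H=0] → run D
t=2: vr[B=1024/423 D=256/205 F=0 G=0 H=0] → run F
t=3: vr[B=1024/423 D=256/205 F=1024/1277 G=0 H=0] → run G
t=4: vr[B=1024/423 D=256/205 F=1024/1277 G=1024/655 H=0] → run H
t=5: vr[B=1024/423 D=256/205 F=1024/1277 G=1024/655 H=1024/423] → run F
t=6: vr[B=1024/423 D=256/205 F=2048/1277 G=1024/655 H=1024/423] → run D
t=7: vr[B=1024/423 D=512/205 F=2048/1277 G=1024/655 H=1024/423] → run G
t=8: vr[B=1024/423 D=512/205 F=2048/1277 G=2048/655 H=1024/423] → run F
t=9: vr[B=1024/423 D=512/205 F=3072/1277 G=2048/655 H=1024/423] → run F
t=10: vr[B=1024/423 D=512/205 F=4096/1277 G=2048/655 H=1024/423] → run B
t=11: vr[B=2048/423 D=512/205 F=4096/1277 G=2048/655 H=1024/423] → run H
t=12: vr[B=2048/423 D=512/205 F=4096/1277 G=2048/655 H=2048/423] → run D
t=13: vr[B=2048/423 F=4096/1277 G=2048/655 H=2048/423] → run G
t=14: vr[B=2048/423 F=4096/1277 G=3072/655 H=2048/423] → run F
t=15: vr[B=2048/423 F=5120/1277 G=3072/655 H=2048/423] → run F
t=16: vr[B=2048/423 F=6144/1277 G=3072/655 H=2048/423] → run G
t=17: vr[B=2048/423 F=6144/1277 G=4096/655 H=2048/423] → run F
t=18: vr[B=2048/423 F=7168/1277 G=4096/655 H=2048/423] → run B
t=19: vr[F=7168/1277 G=4096/655 H=2048/423] → run H
t=20: vr[F=7168/1277 G=4096/655 H=1024/141] → run F
t=21: vr[G=4096/655 H=1024/141] → run G
t=22: vr[G=1024/131 H=1024/141] → run H
t=23: vr[G=1024/131 H=4096/423] → run G
t=24: vr[H=4096/423] → run H
t=25: vr[H=5120/423] → run H
t=26: (idle)
t=27: (idle)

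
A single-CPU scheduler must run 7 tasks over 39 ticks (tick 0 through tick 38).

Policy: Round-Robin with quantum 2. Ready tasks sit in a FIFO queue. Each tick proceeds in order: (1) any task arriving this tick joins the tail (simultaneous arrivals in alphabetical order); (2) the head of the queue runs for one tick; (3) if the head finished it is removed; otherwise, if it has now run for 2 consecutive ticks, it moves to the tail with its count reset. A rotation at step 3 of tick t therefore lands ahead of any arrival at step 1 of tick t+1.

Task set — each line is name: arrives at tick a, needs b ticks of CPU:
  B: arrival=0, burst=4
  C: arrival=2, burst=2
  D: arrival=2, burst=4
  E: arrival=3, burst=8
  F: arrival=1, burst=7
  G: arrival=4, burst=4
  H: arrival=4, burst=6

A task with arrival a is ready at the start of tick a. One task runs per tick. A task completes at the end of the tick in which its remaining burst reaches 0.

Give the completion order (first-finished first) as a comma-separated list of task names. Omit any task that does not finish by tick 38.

completion order = B, C, D, G, F, H, E

t=0: queue=[B] q_used=0 → run B
t=1: queue=[B,F] q_used=1 → run B
t=2: queue=[F,B,C,D] q_used=0 → run F
t=3: queue=[F,B,C,D,E] q_used=1 → run F
t=4: queue=[B,C,D,E,F,G,H] q_used=0 → run B
t=5: queue=[B,C,D,E,F,G,H] q_used=1 → run B
t=6: queue=[C,D,E,F,G,H] q_used=0 → run C
t=7: queue=[C,D,E,F,G,H] q_used=1 → run C
t=8: queue=[D,E,F,G,H] q_used=0 → run D
t=9: queue=[D,E,F,G,H] q_used=1 → run D
t=10: queue=[E,F,G,H,D] q_used=0 → run E
t=11: queue=[E,F,G,H,D] q_used=1 → run E
t=12: queue=[F,G,H,D,E] q_used=0 → run F
t=13: queue=[F,G,H,D,E] q_used=1 → run F
t=14: queue=[G,H,D,E,F] q_used=0 → run G
t=15: queue=[G,H,D,E,F] q_used=1 → run G
t=16: queue=[H,D,E,F,G] q_used=0 → run H
t=17: queue=[H,D,E,F,G] q_used=1 → run H
t=18: queue=[D,E,F,G,H] q_used=0 → run D
t=19: queue=[D,E,F,G,H] q_used=1 → run D
t=20: queue=[E,F,G,H] q_used=0 → run E
t=21: queue=[E,F,G,H] q_used=1 → run E
t=22: queue=[F,G,H,E] q_used=0 → run F
t=23: queue=[F,G,H,E] q_used=1 → run F
t=24: queue=[G,H,E,F] q_used=0 → run G
t=25: queue=[G,H,E,F] q_used=1 → run G
t=26: queue=[H,E,F] q_used=0 → run H
t=27: queue=[H,E,F] q_used=1 → run H
t=28: queue=[E,F,H] q_used=0 → run E
t=29: queue=[E,F,H] q_used=1 → run E
t=30: queue=[F,H,E] q_used=0 → run F
t=31: queue=[H,E] q_used=0 → run H
t=32: queue=[H,E] q_used=1 → run H
t=33: queue=[E] q_used=0 → run E
t=34: queue=[E] q_used=1 → run E
t=35: (idle)
t=36: (idle)
t=37: (idle)
t=38: (idle)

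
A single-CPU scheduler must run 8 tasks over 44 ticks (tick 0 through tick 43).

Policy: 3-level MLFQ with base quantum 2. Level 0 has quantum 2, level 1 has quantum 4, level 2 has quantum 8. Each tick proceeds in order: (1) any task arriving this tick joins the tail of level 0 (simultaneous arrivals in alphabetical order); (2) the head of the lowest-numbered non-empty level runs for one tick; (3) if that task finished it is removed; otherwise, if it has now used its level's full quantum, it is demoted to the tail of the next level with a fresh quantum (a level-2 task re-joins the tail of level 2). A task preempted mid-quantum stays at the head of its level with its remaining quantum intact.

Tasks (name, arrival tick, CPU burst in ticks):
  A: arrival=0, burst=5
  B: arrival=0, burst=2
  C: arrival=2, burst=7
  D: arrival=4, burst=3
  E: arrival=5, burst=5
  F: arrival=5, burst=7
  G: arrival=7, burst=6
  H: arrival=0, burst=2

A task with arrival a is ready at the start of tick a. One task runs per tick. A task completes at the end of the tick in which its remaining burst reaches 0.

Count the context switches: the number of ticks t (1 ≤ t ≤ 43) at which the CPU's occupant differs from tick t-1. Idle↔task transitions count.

t=0: L0/L1/L2 = ABH/-/- → run A
t=1: L0/L1/L2 = ABH/-/- → run A
t=2: L0/L1/L2 = BHC/A/- → run B
t=3: L0/L1/L2 = BHC/A/- → run B
t=4: L0/L1/L2 = HCD/A/- → run H
t=5: L0/L1/L2 = HCDEF/A/- → run H
t=6: L0/L1/L2 = CDEF/A/- → run C
t=7: L0/L1/L2 = CDEFG/A/- → run C
t=8: L0/L1/L2 = DEFG/AC/- → run D
t=9: L0/L1/L2 = DEFG/AC/- → run D
t=10: L0/L1/L2 = EFG/ACD/- → run E
t=11: L0/L1/L2 = EFG/ACD/- → run E
t=12: L0/L1/L2 = FG/ACDE/- → run F
t=13: L0/L1/L2 = FG/ACDE/- → run F
t=14: L0/L1/L2 = G/ACDEF/- → run G
t=15: L0/L1/L2 = G/ACDEF/- → run G
t=16: L0/L1/L2 = -/ACDEFG/- → run A
t=17: L0/L1/L2 = -/ACDEFG/- → run A
t=18: L0/L1/L2 = -/ACDEFG/- → run A
t=19: L0/L1/L2 = -/CDEFG/- → run C
t=20: L0/L1/L2 = -/CDEFG/- → run C
t=21: L0/L1/L2 = -/CDEFG/- → run C
t=22: L0/L1/L2 = -/CDEFG/- → run C
t=23: L0/L1/L2 = -/DEFG/C → run D
t=24: L0/L1/L2 = -/EFG/C → run E
t=25: L0/L1/L2 = -/EFG/C → run E
t=26: L0/L1/L2 = -/EFG/C → run E
t=27: L0/L1/L2 = -/FG/C → run F
t=28: L0/L1/L2 = -/FG/C → run F
t=29: L0/L1/L2 = -/FG/C → run F
t=30: L0/L1/L2 = -/FG/C → run F
t=31: L0/L1/L2 = -/G/CF → run G
t=32: L0/L1/L2 = -/G/CF → run G
t=33: L0/L1/L2 = -/G/CF → run G
t=34: L0/L1/L2 = -/G/CF → run G
t=35: L0/L1/L2 = -/-/CF → run C
t=36: L0/L1/L2 = -/-/F → run F
t=37: (idle)
t=38: (idle)
t=39: (idle)
t=40: (idle)
t=41: (idle)
t=42: (idle)
t=43: (idle)

context switches = 16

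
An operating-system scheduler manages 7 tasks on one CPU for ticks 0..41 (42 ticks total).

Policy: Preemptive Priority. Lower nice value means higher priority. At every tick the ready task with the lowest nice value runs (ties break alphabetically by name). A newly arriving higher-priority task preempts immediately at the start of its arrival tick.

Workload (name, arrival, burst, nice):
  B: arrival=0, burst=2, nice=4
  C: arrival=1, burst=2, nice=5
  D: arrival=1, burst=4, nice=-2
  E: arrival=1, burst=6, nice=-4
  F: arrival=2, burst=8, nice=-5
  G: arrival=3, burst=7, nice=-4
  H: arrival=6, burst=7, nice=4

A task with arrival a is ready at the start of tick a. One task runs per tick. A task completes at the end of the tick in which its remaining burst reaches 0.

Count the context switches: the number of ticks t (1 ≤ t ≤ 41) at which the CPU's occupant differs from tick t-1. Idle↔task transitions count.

context switches = 9

t=0: ready={B} → run B
t=1: ready={B,C,D,E} → run E
t=2: ready={B,C,D,E,F} → run F
t=3: ready={B,C,D,E,F,G} → run F
t=4: ready={B,C,D,E,F,G} → run F
t=5: ready={B,C,D,E,F,G} → run F
t=6: ready={B,C,D,E,F,G,H} → run F
t=7: ready={B,C,D,E,F,G,H} → run F
t=8: ready={B,C,D,E,F,G,H} → run F
t=9: ready={B,C,D,E,F,G,H} → run F
t=10: ready={B,C,D,E,G,H} → run E
t=11: ready={B,C,D,E,G,H} → run E
t=12: ready={B,C,D,E,G,H} → run E
t=13: ready={B,C,D,E,G,H} → run E
t=14: ready={B,C,D,E,G,H} → run E
t=15: ready={B,C,D,G,H} → run G
t=16: ready={B,C,D,G,H} → run G
t=17: ready={B,C,D,G,H} → run G
t=18: ready={B,C,D,G,H} → run G
t=19: ready={B,C,D,G,H} → run G
t=20: ready={B,C,D,G,H} → run G
t=21: ready={B,C,D,G,H} → run G
t=22: ready={B,C,D,H} → run D
t=23: ready={B,C,D,H} → run D
t=24: ready={B,C,D,H} → run D
t=25: ready={B,C,D,H} → run D
t=26: ready={B,C,H} → run B
t=27: ready={C,H} → run H
t=28: ready={C,H} → run H
t=29: ready={C,H} → run H
t=30: ready={C,H} → run H
t=31: ready={C,H} → run H
t=32: ready={C,H} → run H
t=33: ready={C,H} → run H
t=34: ready={C} → run C
t=35: ready={C} → run C
t=36: (idle)
t=37: (idle)
t=38: (idle)
t=39: (idle)
t=40: (idle)
t=41: (idle)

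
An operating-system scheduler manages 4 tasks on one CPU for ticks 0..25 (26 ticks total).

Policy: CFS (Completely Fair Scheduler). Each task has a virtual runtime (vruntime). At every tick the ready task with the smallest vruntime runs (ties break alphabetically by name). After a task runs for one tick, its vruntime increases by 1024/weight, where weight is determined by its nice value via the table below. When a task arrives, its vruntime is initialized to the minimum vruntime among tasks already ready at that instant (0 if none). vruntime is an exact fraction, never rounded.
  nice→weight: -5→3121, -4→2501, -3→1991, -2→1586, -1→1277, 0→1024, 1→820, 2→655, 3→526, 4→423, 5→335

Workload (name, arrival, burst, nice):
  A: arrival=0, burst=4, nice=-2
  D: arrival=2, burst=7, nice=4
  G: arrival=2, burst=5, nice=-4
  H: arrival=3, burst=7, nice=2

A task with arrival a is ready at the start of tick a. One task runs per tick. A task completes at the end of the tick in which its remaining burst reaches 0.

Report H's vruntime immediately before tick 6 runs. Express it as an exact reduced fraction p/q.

vruntime(H, start of tick 6) = 1482752/519415

t=0: vr[A=0] → run A
t=1: vr[A=512/793] → run A
t=2: vr[A=1024/793 D=1024/793 G=1024/793] → run A
t=3: vr[A=1536/793 D=1024/793 G=1024/793 H=1024/793] → run D
t=4: vr[A=1536/793 D=1245184/335439 G=1024/793 H=1024/793] → run G
t=5: vr[A=1536/793 D=1245184/335439 G=55296/32513 H=1024/793] → run H
t=6: vr[A=1536/793 D=1245184/335439 G=55296/32513 H=1482752/519415] → run G
t=7: vr[A=1536/793 D=1245184/335439 G=68608/32513 H=1482752/519415] → run A
t=8: vr[D=1245184/335439 G=68608/32513 H=1482752/519415] → run G
t=9: vr[D=1245184/335439 G=81920/32513 H=1482752/519415] → run G
t=10: vr[D=1245184/335439 G=95232/32513 H=1482752/519415] → run H
t=11: vr[D=1245184/335439 G=95232/32513 H=2294784/519415] → run G
t=12: vr[D=1245184/335439 H=2294784/519415] → run D
t=13: vr[D=2057216/335439 H=2294784/519415] → run H
t=14: vr[D=2057216/335439 H=3106816/519415] → run H
t=15: vr[D=2057216/335439 H=3918848/519415] → run D
t=16: vr[D=956416/111813 H=3918848/519415] → run H
t=17: vr[D=956416/111813 H=946176/103883] → run D
t=18: vr[D=3681280/335439 H=946176/103883] → run H
t=19: vr[D=3681280/335439 H=5542912/519415] → run H
t=20: vr[D=3681280/335439] → run D
t=21: vr[D=4493312/335439] → run D
t=22: vr[D=1768448/111813] → run D
t=23: (idle)
t=24: (idle)
t=25: (idle)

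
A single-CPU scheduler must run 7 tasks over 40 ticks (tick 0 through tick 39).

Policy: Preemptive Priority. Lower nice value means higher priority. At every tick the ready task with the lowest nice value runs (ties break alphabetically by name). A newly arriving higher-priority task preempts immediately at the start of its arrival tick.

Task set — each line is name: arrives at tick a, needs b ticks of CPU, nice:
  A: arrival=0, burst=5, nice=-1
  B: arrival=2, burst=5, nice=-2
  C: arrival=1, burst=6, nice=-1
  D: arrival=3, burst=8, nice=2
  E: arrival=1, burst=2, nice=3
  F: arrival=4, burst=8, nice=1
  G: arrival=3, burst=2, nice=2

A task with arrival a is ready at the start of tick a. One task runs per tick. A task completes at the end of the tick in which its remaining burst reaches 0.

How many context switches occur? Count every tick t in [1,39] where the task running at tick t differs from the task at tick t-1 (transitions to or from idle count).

t=0: ready={A} → run A
t=1: ready={A,C,E} → run A
t=2: ready={A,B,C,E} → run B
t=3: ready={A,B,C,D,E,G} → run B
t=4: ready={A,B,C,D,E,F,G} → run B
t=5: ready={A,B,C,D,E,F,G} → run B
t=6: ready={A,B,C,D,E,F,G} → run B
t=7: ready={A,C,D,E,F,G} → run A
t=8: ready={A,C,D,E,F,G} → run A
t=9: ready={A,C,D,E,F,G} → run A
t=10: ready={C,D,E,F,G} → run C
t=11: ready={C,D,E,F,G} → run C
t=12: ready={C,D,E,F,G} → run C
t=13: ready={C,D,E,F,G} → run C
t=14: ready={C,D,E,F,G} → run C
t=15: ready={C,D,E,F,G} → run C
t=16: ready={D,E,F,G} → run F
t=17: ready={D,E,F,G} → run F
t=18: ready={D,E,F,G} → run F
t=19: ready={D,E,F,G} → run F
t=20: ready={D,E,F,G} → run F
t=21: ready={D,E,F,G} → run F
t=22: ready={D,E,F,G} → run F
t=23: ready={D,E,F,G} → run F
t=24: ready={D,E,G} → run D
t=25: ready={D,E,G} → run D
t=26: ready={D,E,G} → run D
t=27: ready={D,E,G} → run D
t=28: ready={D,E,G} → run D
t=29: ready={D,E,G} → run D
t=30: ready={D,E,G} → run D
t=31: ready={D,E,G} → run D
t=32: ready={E,G} → run G
t=33: ready={E,G} → run G
t=34: ready={E} → run E
t=35: ready={E} → run E
t=36: (idle)
t=37: (idle)
t=38: (idle)
t=39: (idle)

context switches = 8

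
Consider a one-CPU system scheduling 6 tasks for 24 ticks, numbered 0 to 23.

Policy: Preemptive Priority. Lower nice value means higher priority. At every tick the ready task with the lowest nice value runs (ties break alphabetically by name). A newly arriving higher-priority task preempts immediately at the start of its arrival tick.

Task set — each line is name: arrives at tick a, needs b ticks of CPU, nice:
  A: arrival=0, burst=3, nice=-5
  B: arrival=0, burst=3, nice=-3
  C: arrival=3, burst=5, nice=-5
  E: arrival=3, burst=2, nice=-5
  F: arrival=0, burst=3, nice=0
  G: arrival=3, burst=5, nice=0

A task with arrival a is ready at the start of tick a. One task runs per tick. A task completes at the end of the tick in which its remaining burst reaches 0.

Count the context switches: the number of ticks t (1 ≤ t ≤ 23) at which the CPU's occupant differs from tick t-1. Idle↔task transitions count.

t=0: ready={A,B,F} → run A
t=1: ready={A,B,F} → run A
t=2: ready={A,B,F} → run A
t=3: ready={B,C,E,F,G} → run C
t=4: ready={B,C,E,F,G} → run C
t=5: ready={B,C,E,F,G} → run C
t=6: ready={B,C,E,F,G} → run C
t=7: ready={B,C,E,F,G} → run C
t=8: ready={B,E,F,G} → run E
t=9: ready={B,E,F,G} → run E
t=10: ready={B,F,G} → run B
t=11: ready={B,F,G} → run B
t=12: ready={B,F,G} → run B
t=13: ready={F,G} → run F
t=14: ready={F,G} → run F
t=15: ready={F,G} → run F
t=16: ready={G} → run G
t=17: ready={G} → run G
t=18: ready={G} → run G
t=19: ready={G} → run G
t=20: ready={G} → run G
t=21: (idle)
t=22: (idle)
t=23: (idle)

context switches = 6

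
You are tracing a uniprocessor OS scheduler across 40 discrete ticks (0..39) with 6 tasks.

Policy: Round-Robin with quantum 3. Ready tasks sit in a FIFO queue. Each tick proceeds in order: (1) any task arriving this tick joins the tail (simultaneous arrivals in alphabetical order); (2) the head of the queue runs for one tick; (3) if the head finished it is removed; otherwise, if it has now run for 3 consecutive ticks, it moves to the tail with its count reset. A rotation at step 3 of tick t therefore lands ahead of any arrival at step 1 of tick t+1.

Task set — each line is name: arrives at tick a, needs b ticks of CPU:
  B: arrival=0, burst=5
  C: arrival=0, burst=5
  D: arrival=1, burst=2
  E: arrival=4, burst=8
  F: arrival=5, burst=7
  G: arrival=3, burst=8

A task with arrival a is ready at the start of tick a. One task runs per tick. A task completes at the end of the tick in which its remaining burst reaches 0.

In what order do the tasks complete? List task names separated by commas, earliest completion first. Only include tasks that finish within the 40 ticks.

completion order = D, B, C, G, E, F

t=0: queue=[B,C] q_used=0 → run B
t=1: queue=[B,C,D] q_used=1 → run B
t=2: queue=[B,C,D] q_used=2 → run B
t=3: queue=[C,D,B,G] q_used=0 → run C
t=4: queue=[C,D,B,G,E] q_used=1 → run C
t=5: queue=[C,D,B,G,E,F] q_used=2 → run C
t=6: queue=[D,B,G,E,F,C] q_used=0 → run D
t=7: queue=[D,B,G,E,F,C] q_used=1 → run D
t=8: queue=[B,G,E,F,C] q_used=0 → run B
t=9: queue=[B,G,E,F,C] q_used=1 → run B
t=10: queue=[G,E,F,C] q_used=0 → run G
t=11: queue=[G,E,F,C] q_used=1 → run G
t=12: queue=[G,E,F,C] q_used=2 → run G
t=13: queue=[E,F,C,G] q_used=0 → run E
t=14: queue=[E,F,C,G] q_used=1 → run E
t=15: queue=[E,F,C,G] q_used=2 → run E
t=16: queue=[F,C,G,E] q_used=0 → run F
t=17: queue=[F,C,G,E] q_used=1 → run F
t=18: queue=[F,C,G,E] q_used=2 → run F
t=19: queue=[C,G,E,F] q_used=0 → run C
t=20: queue=[C,G,E,F] q_used=1 → run C
t=21: queue=[G,E,F] q_used=0 → run G
t=22: queue=[G,E,F] q_used=1 → run G
t=23: queue=[G,E,F] q_used=2 → run G
t=24: queue=[E,F,G] q_used=0 → run E
t=25: queue=[E,F,G] q_used=1 → run E
t=26: queue=[E,F,G] q_used=2 → run E
t=27: queue=[F,G,E] q_used=0 → run F
t=28: queue=[F,G,E] q_used=1 → run F
t=29: queue=[F,G,E] q_used=2 → run F
t=30: queue=[G,E,F] q_used=0 → run G
t=31: queue=[G,E,F] q_used=1 → run G
t=32: queue=[E,F] q_used=0 → run E
t=33: queue=[E,F] q_used=1 → run E
t=34: queue=[F] q_used=0 → run F
t=35: (idle)
t=36: (idle)
t=37: (idle)
t=38: (idle)
t=39: (idle)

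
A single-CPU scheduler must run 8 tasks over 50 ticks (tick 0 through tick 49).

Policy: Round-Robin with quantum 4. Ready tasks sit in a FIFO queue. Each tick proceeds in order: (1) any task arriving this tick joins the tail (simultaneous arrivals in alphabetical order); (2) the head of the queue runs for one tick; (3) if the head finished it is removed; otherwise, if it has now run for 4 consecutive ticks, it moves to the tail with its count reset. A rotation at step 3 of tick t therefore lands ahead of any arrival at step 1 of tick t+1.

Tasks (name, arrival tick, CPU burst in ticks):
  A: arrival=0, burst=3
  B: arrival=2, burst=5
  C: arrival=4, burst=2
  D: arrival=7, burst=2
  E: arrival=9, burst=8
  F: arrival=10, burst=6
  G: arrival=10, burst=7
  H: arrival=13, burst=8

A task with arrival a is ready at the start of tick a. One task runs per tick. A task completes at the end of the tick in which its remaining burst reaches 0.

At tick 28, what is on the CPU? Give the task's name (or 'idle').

running at tick 28 = E

t=0: queue=[A] q_used=0 → run A
t=1: queue=[A] q_used=1 → run A
t=2: queue=[A,B] q_used=2 → run A
t=3: queue=[B] q_used=0 → run B
t=4: queue=[B,C] q_used=1 → run B
t=5: queue=[B,C] q_used=2 → run B
t=6: queue=[B,C] q_used=3 → run B
t=7: queue=[C,B,D] q_used=0 → run C
t=8: queue=[C,B,D] q_used=1 → run C
t=9: queue=[B,D,E] q_used=0 → run B
t=10: queue=[D,E,F,G] q_used=0 → run D
t=11: queue=[D,E,F,G] q_used=1 → run D
t=12: queue=[E,F,G] q_used=0 → run E
t=13: queue=[E,F,G,H] q_used=1 → run E
t=14: queue=[E,F,G,H] q_used=2 → run E
t=15: queue=[E,F,G,H] q_used=3 → run E
t=16: queue=[F,G,H,E] q_used=0 → run F
t=17: queue=[F,G,H,E] q_used=1 → run F
t=18: queue=[F,G,H,E] q_used=2 → run F
t=19: queue=[F,G,H,E] q_used=3 → run F
t=20: queue=[G,H,E,F] q_used=0 → run G
t=21: queue=[G,H,E,F] q_used=1 → run G
t=22: queue=[G,H,E,F] q_used=2 → run G
t=23: queue=[G,H,E,F] q_used=3 → run G
t=24: queue=[H,E,F,G] q_used=0 → run H
t=25: queue=[H,E,F,G] q_used=1 → run H
t=26: queue=[H,E,F,G] q_used=2 → run H
t=27: queue=[H,E,F,G] q_used=3 → run H
t=28: queue=[E,F,G,H] q_used=0 → run E
t=29: queue=[E,F,G,H] q_used=1 → run E
t=30: queue=[E,F,G,H] q_used=2 → run E
t=31: queue=[E,F,G,H] q_used=3 → run E
t=32: queue=[F,G,H] q_used=0 → run F
t=33: queue=[F,G,H] q_used=1 → run F
t=34: queue=[G,H] q_used=0 → run G
t=35: queue=[G,H] q_used=1 → run G
t=36: queue=[G,H] q_used=2 → run G
t=37: queue=[H] q_used=0 → run H
t=38: queue=[H] q_used=1 → run H
t=39: queue=[H] q_used=2 → run H
t=40: queue=[H] q_used=3 → run H
t=41: (idle)
t=42: (idle)
t=43: (idle)
t=44: (idle)
t=45: (idle)
t=46: (idle)
t=47: (idle)
t=48: (idle)
t=49: (idle)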